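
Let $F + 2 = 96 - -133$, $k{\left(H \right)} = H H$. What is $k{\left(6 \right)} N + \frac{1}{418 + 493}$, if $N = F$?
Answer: $\frac{7444693}{911} \approx 8172.0$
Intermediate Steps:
$k{\left(H \right)} = H^{2}$
$F = 227$ ($F = -2 + \left(96 - -133\right) = -2 + \left(96 + 133\right) = -2 + 229 = 227$)
$N = 227$
$k{\left(6 \right)} N + \frac{1}{418 + 493} = 6^{2} \cdot 227 + \frac{1}{418 + 493} = 36 \cdot 227 + \frac{1}{911} = 8172 + \frac{1}{911} = \frac{7444693}{911}$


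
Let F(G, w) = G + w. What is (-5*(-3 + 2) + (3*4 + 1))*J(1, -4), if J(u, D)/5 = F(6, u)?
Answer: 630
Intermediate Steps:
J(u, D) = 30 + 5*u (J(u, D) = 5*(6 + u) = 30 + 5*u)
(-5*(-3 + 2) + (3*4 + 1))*J(1, -4) = (-5*(-3 + 2) + (3*4 + 1))*(30 + 5*1) = (-5*(-1) + (12 + 1))*(30 + 5) = (5 + 13)*35 = 18*35 = 630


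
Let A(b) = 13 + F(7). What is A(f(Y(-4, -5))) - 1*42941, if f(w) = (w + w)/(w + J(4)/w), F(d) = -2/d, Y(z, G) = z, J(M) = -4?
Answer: -300498/7 ≈ -42928.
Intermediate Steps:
f(w) = 2*w/(w - 4/w) (f(w) = (w + w)/(w - 4/w) = (2*w)/(w - 4/w) = 2*w/(w - 4/w))
A(b) = 89/7 (A(b) = 13 - 2/7 = 89/7)
A(f(Y(-4, -5))) - 1*42941 = 89/7 - 1*42941 = 89/7 - 42941 = -300498/7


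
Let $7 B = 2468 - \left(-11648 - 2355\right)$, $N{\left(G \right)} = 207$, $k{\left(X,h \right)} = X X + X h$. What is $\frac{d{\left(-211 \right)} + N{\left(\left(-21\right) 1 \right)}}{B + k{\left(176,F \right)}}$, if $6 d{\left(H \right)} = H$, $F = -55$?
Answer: $\frac{1031}{141894} \approx 0.007266$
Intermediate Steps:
$d{\left(H \right)} = \frac{H}{6}$
$k{\left(X,h \right)} = X^{2} + X h$
$B = 2353$ ($B = \frac{2468 - \left(-11648 - 2355\right)}{7} = \frac{2468 - -14003}{7} = \frac{2468 + 14003}{7} = \frac{1}{7} \cdot 16471 = 2353$)
$\frac{d{\left(-211 \right)} + N{\left(\left(-21\right) 1 \right)}}{B + k{\left(176,F \right)}} = \frac{\frac{1}{6} \left(-211\right) + 207}{2353 + 176 \left(176 - 55\right)} = \frac{- \frac{211}{6} + 207}{2353 + 176 \cdot 121} = \frac{1031}{6 \left(2353 + 21296\right)} = \frac{1031}{6 \cdot 23649} = \frac{1031}{6} \cdot \frac{1}{23649} = \frac{1031}{141894}$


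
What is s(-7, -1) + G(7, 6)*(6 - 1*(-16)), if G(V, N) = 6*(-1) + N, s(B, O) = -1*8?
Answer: -8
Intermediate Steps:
s(B, O) = -8
G(V, N) = -6 + N
s(-7, -1) + G(7, 6)*(6 - 1*(-16)) = -8 + (-6 + 6)*(6 - 1*(-16)) = -8 + 0*(6 + 16) = -8 + 0*22 = -8 + 0 = -8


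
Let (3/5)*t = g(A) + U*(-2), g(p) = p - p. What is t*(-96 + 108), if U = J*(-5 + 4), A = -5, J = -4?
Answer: -160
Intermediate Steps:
g(p) = 0
U = 4 (U = -4*(-5 + 4) = -4*(-1) = 4)
t = -40/3 (t = 5*(0 + 4*(-2))/3 = 5*(0 - 8)/3 = (5/3)*(-8) = -40/3 ≈ -13.333)
t*(-96 + 108) = -40*(-96 + 108)/3 = -40/3*12 = -160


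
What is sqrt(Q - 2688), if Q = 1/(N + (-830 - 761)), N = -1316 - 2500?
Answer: I*sqrt(78585429919)/5407 ≈ 51.846*I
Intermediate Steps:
N = -3816
Q = -1/5407 (Q = 1/(-3816 + (-830 - 761)) = 1/(-3816 - 1591) = 1/(-5407) = -1/5407 ≈ -0.00018495)
sqrt(Q - 2688) = sqrt(-1/5407 - 2688) = sqrt(-14534017/5407) = I*sqrt(78585429919)/5407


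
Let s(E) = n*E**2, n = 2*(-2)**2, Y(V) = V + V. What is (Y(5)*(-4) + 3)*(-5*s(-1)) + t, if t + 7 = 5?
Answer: 1478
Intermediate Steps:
t = -2 (t = -7 + 5 = -2)
Y(V) = 2*V
n = 8 (n = 2*4 = 8)
s(E) = 8*E**2
(Y(5)*(-4) + 3)*(-5*s(-1)) + t = ((2*5)*(-4) + 3)*(-40*(-1)**2) - 2 = (10*(-4) + 3)*(-40) - 2 = (-40 + 3)*(-5*8) - 2 = -37*(-40) - 2 = 1480 - 2 = 1478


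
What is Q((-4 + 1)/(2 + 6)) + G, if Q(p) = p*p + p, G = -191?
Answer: -12239/64 ≈ -191.23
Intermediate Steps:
Q(p) = p + p**2 (Q(p) = p**2 + p = p + p**2)
Q((-4 + 1)/(2 + 6)) + G = ((-4 + 1)/(2 + 6))*(1 + (-4 + 1)/(2 + 6)) - 191 = (-3/8)*(1 - 3/8) - 191 = (-3*1/8)*(1 - 3*1/8) - 191 = -3*(1 - 3/8)/8 - 191 = -3/8*5/8 - 191 = -15/64 - 191 = -12239/64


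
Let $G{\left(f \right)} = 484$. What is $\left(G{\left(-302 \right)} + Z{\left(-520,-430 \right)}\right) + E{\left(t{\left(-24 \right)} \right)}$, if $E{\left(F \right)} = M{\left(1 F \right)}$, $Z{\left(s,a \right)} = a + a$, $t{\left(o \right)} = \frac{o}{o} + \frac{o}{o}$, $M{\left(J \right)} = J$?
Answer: $-374$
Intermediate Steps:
$t{\left(o \right)} = 2$ ($t{\left(o \right)} = 1 + 1 = 2$)
$Z{\left(s,a \right)} = 2 a$
$E{\left(F \right)} = F$ ($E{\left(F \right)} = 1 F = F$)
$\left(G{\left(-302 \right)} + Z{\left(-520,-430 \right)}\right) + E{\left(t{\left(-24 \right)} \right)} = \left(484 + 2 \left(-430\right)\right) + 2 = \left(484 - 860\right) + 2 = -376 + 2 = -374$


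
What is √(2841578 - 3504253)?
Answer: 5*I*√26507 ≈ 814.05*I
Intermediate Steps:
√(2841578 - 3504253) = √(-662675) = 5*I*√26507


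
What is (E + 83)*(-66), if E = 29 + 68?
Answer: -11880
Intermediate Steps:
E = 97
(E + 83)*(-66) = (97 + 83)*(-66) = 180*(-66) = -11880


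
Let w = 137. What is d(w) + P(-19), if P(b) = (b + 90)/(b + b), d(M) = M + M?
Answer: 10341/38 ≈ 272.13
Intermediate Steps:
d(M) = 2*M
P(b) = (90 + b)/(2*b) (P(b) = (90 + b)/((2*b)) = (90 + b)*(1/(2*b)) = (90 + b)/(2*b))
d(w) + P(-19) = 2*137 + (½)*(90 - 19)/(-19) = 274 + (½)*(-1/19)*71 = 274 - 71/38 = 10341/38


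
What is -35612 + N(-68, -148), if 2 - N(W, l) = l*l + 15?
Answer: -57529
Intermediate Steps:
N(W, l) = -13 - l² (N(W, l) = 2 - (l*l + 15) = 2 - (l² + 15) = 2 - (15 + l²) = 2 + (-15 - l²) = -13 - l²)
-35612 + N(-68, -148) = -35612 + (-13 - 1*(-148)²) = -35612 + (-13 - 1*21904) = -35612 + (-13 - 21904) = -35612 - 21917 = -57529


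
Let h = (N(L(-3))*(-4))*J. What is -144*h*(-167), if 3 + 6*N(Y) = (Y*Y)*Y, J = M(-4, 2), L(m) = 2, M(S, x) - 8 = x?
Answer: -801600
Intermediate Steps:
M(S, x) = 8 + x
J = 10 (J = 8 + 2 = 10)
N(Y) = -1/2 + Y**3/6 (N(Y) = -1/2 + ((Y*Y)*Y)/6 = -1/2 + (Y**2*Y)/6 = -1/2 + Y**3/6)
h = -100/3 (h = ((-1/2 + (1/6)*2**3)*(-4))*10 = ((-1/2 + (1/6)*8)*(-4))*10 = ((-1/2 + 4/3)*(-4))*10 = ((5/6)*(-4))*10 = -10/3*10 = -100/3 ≈ -33.333)
-144*h*(-167) = -144*(-100/3)*(-167) = 4800*(-167) = -801600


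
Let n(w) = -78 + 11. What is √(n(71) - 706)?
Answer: I*√773 ≈ 27.803*I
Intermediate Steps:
n(w) = -67
√(n(71) - 706) = √(-67 - 706) = √(-773) = I*√773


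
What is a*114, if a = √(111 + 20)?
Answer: 114*√131 ≈ 1304.8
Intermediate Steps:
a = √131 ≈ 11.446
a*114 = √131*114 = 114*√131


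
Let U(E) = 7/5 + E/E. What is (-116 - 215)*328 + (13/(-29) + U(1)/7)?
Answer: -110196627/1015 ≈ -1.0857e+5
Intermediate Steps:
U(E) = 12/5 (U(E) = 7*(⅕) + 1 = 7/5 + 1 = 12/5)
(-116 - 215)*328 + (13/(-29) + U(1)/7) = (-116 - 215)*328 + (13/(-29) + (12/5)/7) = -331*328 + (13*(-1/29) + (12/5)*(⅐)) = -108568 + (-13/29 + 12/35) = -108568 - 107/1015 = -110196627/1015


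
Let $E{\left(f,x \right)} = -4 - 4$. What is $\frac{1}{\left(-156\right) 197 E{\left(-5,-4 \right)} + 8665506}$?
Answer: $\frac{1}{8911362} \approx 1.1222 \cdot 10^{-7}$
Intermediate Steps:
$E{\left(f,x \right)} = -8$ ($E{\left(f,x \right)} = -4 - 4 = -8$)
$\frac{1}{\left(-156\right) 197 E{\left(-5,-4 \right)} + 8665506} = \frac{1}{\left(-156\right) 197 \left(-8\right) + 8665506} = \frac{1}{\left(-30732\right) \left(-8\right) + 8665506} = \frac{1}{245856 + 8665506} = \frac{1}{8911362}$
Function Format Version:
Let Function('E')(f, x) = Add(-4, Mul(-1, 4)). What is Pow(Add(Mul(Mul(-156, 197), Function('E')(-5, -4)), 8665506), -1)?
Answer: Rational(1, 8911362) ≈ 1.1222e-7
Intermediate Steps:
Function('E')(f, x) = -8 (Function('E')(f, x) = Add(-4, -4) = -8)
Pow(Add(Mul(Mul(-156, 197), Function('E')(-5, -4)), 8665506), -1) = Pow(Add(Mul(Mul(-156, 197), -8), 8665506), -1) = Pow(Add(Mul(-30732, -8), 8665506), -1) = Pow(Add(245856, 8665506), -1) = Pow(8911362, -1) = Rational(1, 8911362)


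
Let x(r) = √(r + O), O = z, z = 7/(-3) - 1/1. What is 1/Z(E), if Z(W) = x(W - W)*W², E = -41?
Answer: -I*√30/16810 ≈ -0.00032583*I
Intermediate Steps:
z = -10/3 (z = 7*(-⅓) - 1*1 = -7/3 - 1 = -10/3 ≈ -3.3333)
O = -10/3 ≈ -3.3333
x(r) = √(-10/3 + r) (x(r) = √(r - 10/3) = √(-10/3 + r))
Z(W) = I*√30*W²/3 (Z(W) = (√(-30 + 9*(W - W))/3)*W² = (√(-30 + 9*0)/3)*W² = (√(-30 + 0)/3)*W² = (√(-30)/3)*W² = ((I*√30)/3)*W² = (I*√30/3)*W² = I*√30*W²/3)
1/Z(E) = 1/((⅓)*I*√30*(-41)²) = 1/((⅓)*I*√30*1681) = 1/(1681*I*√30/3) = -I*√30/16810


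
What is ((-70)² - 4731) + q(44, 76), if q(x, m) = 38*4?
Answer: 321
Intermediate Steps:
q(x, m) = 152
((-70)² - 4731) + q(44, 76) = ((-70)² - 4731) + 152 = (4900 - 4731) + 152 = 169 + 152 = 321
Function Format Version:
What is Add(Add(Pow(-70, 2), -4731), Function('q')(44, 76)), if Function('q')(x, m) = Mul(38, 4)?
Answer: 321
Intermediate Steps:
Function('q')(x, m) = 152
Add(Add(Pow(-70, 2), -4731), Function('q')(44, 76)) = Add(Add(Pow(-70, 2), -4731), 152) = Add(Add(4900, -4731), 152) = Add(169, 152) = 321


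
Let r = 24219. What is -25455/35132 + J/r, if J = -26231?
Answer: -1538042137/850861908 ≈ -1.8076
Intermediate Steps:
-25455/35132 + J/r = -25455/35132 - 26231/24219 = -1538042137/850861908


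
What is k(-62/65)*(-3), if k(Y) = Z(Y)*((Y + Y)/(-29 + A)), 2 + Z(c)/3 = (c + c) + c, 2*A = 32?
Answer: 352656/54925 ≈ 6.4207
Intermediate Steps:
A = 16 (A = (½)*32 = 16)
Z(c) = -6 + 9*c (Z(c) = -6 + 3*((c + c) + c) = -6 + 3*(2*c + c) = -6 + 3*(3*c) = -6 + 9*c)
k(Y) = -2*Y*(-6 + 9*Y)/13 (k(Y) = (-6 + 9*Y)*((Y + Y)/(-29 + 16)) = (-6 + 9*Y)*((2*Y)/(-13)) = (-6 + 9*Y)*((2*Y)*(-1/13)) = (-6 + 9*Y)*(-2*Y/13) = -2*Y*(-6 + 9*Y)/13)
k(-62/65)*(-3) = (6*(-62/65)*(2 - (-186)/65)/13)*(-3) = (6*(-62*1/65)*(2 - (-186)/65)/13)*(-3) = ((6/13)*(-62/65)*(2 - 3*(-62/65)))*(-3) = ((6/13)*(-62/65)*(2 + 186/65))*(-3) = ((6/13)*(-62/65)*(316/65))*(-3) = -117552/54925*(-3) = 352656/54925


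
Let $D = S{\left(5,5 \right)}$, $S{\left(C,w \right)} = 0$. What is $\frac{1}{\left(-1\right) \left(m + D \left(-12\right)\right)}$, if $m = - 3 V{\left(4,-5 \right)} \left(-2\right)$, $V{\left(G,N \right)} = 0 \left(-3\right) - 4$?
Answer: $\frac{1}{24} \approx 0.041667$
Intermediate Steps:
$V{\left(G,N \right)} = -4$ ($V{\left(G,N \right)} = 0 - 4 = -4$)
$D = 0$
$m = -24$ ($m = \left(-3\right) \left(-4\right) \left(-2\right) = 12 \left(-2\right) = -24$)
$\frac{1}{\left(-1\right) \left(m + D \left(-12\right)\right)} = \frac{1}{\left(-1\right) \left(-24 + 0 \left(-12\right)\right)} = \frac{1}{\left(-1\right) \left(-24 + 0\right)} = \frac{1}{\left(-1\right) \left(-24\right)} = \frac{1}{24}$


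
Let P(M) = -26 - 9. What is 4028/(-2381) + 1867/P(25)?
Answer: -4586307/83335 ≈ -55.035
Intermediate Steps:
P(M) = -35
4028/(-2381) + 1867/P(25) = 4028/(-2381) + 1867/(-35) = 4028*(-1/2381) + 1867*(-1/35) = -4028/2381 - 1867/35 = -4586307/83335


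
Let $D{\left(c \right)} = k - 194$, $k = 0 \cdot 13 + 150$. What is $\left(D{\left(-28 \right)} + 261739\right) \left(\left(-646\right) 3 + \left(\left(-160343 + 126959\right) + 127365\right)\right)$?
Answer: $24087192885$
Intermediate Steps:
$k = 150$ ($k = 0 + 150 = 150$)
$D{\left(c \right)} = -44$ ($D{\left(c \right)} = 150 - 194 = -44$)
$\left(D{\left(-28 \right)} + 261739\right) \left(\left(-646\right) 3 + \left(\left(-160343 + 126959\right) + 127365\right)\right) = \left(-44 + 261739\right) \left(\left(-646\right) 3 + \left(\left(-160343 + 126959\right) + 127365\right)\right) = 261695 \left(-1938 + \left(-33384 + 127365\right)\right) = 261695 \left(-1938 + 93981\right) = 261695 \cdot 92043 = 24087192885$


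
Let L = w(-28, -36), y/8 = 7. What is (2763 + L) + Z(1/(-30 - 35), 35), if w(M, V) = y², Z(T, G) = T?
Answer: 383434/65 ≈ 5899.0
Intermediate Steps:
y = 56 (y = 8*7 = 56)
w(M, V) = 3136 (w(M, V) = 56² = 3136)
L = 3136
(2763 + L) + Z(1/(-30 - 35), 35) = (2763 + 3136) + 1/(-30 - 35) = 5899 + 1/(-65) = 5899 - 1/65 = 383434/65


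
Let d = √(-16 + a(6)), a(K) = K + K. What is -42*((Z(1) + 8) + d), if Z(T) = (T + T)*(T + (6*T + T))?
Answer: -1008 - 84*I ≈ -1008.0 - 84.0*I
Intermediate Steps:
a(K) = 2*K
Z(T) = 16*T² (Z(T) = (2*T)*(T + 7*T) = (2*T)*(8*T) = 16*T²)
d = 2*I (d = √(-16 + 2*6) = √(-16 + 12) = √(-4) = 2*I ≈ 2.0*I)
-42*((Z(1) + 8) + d) = -42*((16*1² + 8) + 2*I) = -42*((16*1 + 8) + 2*I) = -42*((16 + 8) + 2*I) = -42*(24 + 2*I) = -1008 - 84*I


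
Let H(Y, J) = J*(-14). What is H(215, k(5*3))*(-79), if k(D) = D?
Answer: 16590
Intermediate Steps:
H(Y, J) = -14*J
H(215, k(5*3))*(-79) = -70*3*(-79) = -14*15*(-79) = -210*(-79) = 16590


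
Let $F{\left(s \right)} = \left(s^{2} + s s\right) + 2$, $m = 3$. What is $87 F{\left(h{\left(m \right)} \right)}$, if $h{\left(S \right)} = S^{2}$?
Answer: $14268$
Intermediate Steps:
$F{\left(s \right)} = 2 + 2 s^{2}$ ($F{\left(s \right)} = \left(s^{2} + s^{2}\right) + 2 = 2 s^{2} + 2 = 2 + 2 s^{2}$)
$87 F{\left(h{\left(m \right)} \right)} = 87 \left(2 + 2 \left(3^{2}\right)^{2}\right) = 87 \left(2 + 2 \cdot 9^{2}\right) = 87 \left(2 + 2 \cdot 81\right) = 87 \left(2 + 162\right) = 87 \cdot 164 = 14268$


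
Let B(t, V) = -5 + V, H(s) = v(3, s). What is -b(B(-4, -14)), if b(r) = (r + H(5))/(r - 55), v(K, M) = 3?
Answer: -8/37 ≈ -0.21622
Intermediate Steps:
H(s) = 3
b(r) = (3 + r)/(-55 + r) (b(r) = (r + 3)/(r - 55) = (3 + r)/(-55 + r))
-b(B(-4, -14)) = -(3 + (-5 - 14))/(-55 + (-5 - 14)) = -(3 - 19)/(-55 - 19) = -(-16)/(-74) = -(-1)*(-16)/74 = -1*8/37 = -8/37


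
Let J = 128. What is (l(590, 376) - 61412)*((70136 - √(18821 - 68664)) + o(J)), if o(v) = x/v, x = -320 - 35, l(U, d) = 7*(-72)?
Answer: -138955803387/32 + 61916*I*√49843 ≈ -4.3424e+9 + 1.3823e+7*I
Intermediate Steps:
l(U, d) = -504
x = -355
o(v) = -355/v
(l(590, 376) - 61412)*((70136 - √(18821 - 68664)) + o(J)) = (-504 - 61412)*((70136 - √(18821 - 68664)) - 355/128) = -61916*((70136 - √(-49843)) - 355*1/128) = -61916*((70136 - I*√49843) - 355/128) = -61916*(8977053/128 - I*√49843) = -138955803387/32 + 61916*I*√49843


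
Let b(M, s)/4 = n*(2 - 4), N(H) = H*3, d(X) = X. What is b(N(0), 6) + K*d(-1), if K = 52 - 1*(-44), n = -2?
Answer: -80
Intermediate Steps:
K = 96 (K = 52 + 44 = 96)
N(H) = 3*H
b(M, s) = 16 (b(M, s) = 4*(-2*(2 - 4)) = 4*(-2*(-2)) = 4*4 = 16)
b(N(0), 6) + K*d(-1) = 16 + 96*(-1) = 16 - 96 = -80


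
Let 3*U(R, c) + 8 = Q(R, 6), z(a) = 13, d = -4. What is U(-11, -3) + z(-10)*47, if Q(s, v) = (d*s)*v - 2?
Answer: 2087/3 ≈ 695.67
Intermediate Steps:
Q(s, v) = -2 - 4*s*v (Q(s, v) = (-4*s)*v - 2 = -4*s*v - 2 = -2 - 4*s*v)
U(R, c) = -10/3 - 8*R (U(R, c) = -8/3 + (-2 - 4*R*6)/3 = -8/3 + (-2 - 24*R)/3 = -8/3 + (-⅔ - 8*R) = -10/3 - 8*R)
U(-11, -3) + z(-10)*47 = (-10/3 - 8*(-11)) + 13*47 = (-10/3 + 88) + 611 = 254/3 + 611 = 2087/3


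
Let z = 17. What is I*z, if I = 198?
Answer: 3366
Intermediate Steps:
I*z = 198*17 = 3366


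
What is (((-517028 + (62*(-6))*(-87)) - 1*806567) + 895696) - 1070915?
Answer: -1466450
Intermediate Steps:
(((-517028 + (62*(-6))*(-87)) - 1*806567) + 895696) - 1070915 = (((-517028 - 372*(-87)) - 806567) + 895696) - 1070915 = (((-517028 + 32364) - 806567) + 895696) - 1070915 = ((-484664 - 806567) + 895696) - 1070915 = (-1291231 + 895696) - 1070915 = -395535 - 1070915 = -1466450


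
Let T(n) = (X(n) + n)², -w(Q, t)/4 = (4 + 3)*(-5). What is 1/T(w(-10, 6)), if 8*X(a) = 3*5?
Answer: 64/1288225 ≈ 4.9681e-5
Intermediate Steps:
w(Q, t) = 140 (w(Q, t) = -4*(4 + 3)*(-5) = -28*(-5) = -4*(-35) = 140)
X(a) = 15/8 (X(a) = (3*5)/8 = (⅛)*15 = 15/8)
T(n) = (15/8 + n)²
1/T(w(-10, 6)) = 1/((15 + 8*140)²/64) = 1/((15 + 1120)²/64) = 1/((1/64)*1135²) = 1/((1/64)*1288225) = 1/(1288225/64) = 64/1288225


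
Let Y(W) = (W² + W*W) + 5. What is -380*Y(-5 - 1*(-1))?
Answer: -14060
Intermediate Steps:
Y(W) = 5 + 2*W² (Y(W) = (W² + W²) + 5 = 2*W² + 5 = 5 + 2*W²)
-380*Y(-5 - 1*(-1)) = -380*(5 + 2*(-5 - 1*(-1))²) = -380*(5 + 2*(-5 + 1)²) = -380*(5 + 2*(-4)²) = -380*(5 + 2*16) = -380*(5 + 32) = -380*37 = -14060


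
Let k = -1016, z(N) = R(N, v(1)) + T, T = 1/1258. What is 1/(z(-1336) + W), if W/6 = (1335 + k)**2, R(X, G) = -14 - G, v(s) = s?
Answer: 1258/768073159 ≈ 1.6379e-6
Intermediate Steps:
T = 1/1258 ≈ 0.00079491
z(N) = -18869/1258 (z(N) = (-14 - 1*1) + 1/1258 = (-14 - 1) + 1/1258 = -15 + 1/1258 = -18869/1258)
W = 610566 (W = 6*(1335 - 1016)**2 = 6*319**2 = 6*101761 = 610566)
1/(z(-1336) + W) = 1/(-18869/1258 + 610566) = 1/(768073159/1258) = 1258/768073159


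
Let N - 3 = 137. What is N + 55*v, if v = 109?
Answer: 6135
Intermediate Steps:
N = 140 (N = 3 + 137 = 140)
N + 55*v = 140 + 55*109 = 140 + 5995 = 6135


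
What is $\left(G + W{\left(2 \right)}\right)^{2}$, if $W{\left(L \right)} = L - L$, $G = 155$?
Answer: $24025$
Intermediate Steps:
$W{\left(L \right)} = 0$
$\left(G + W{\left(2 \right)}\right)^{2} = \left(155 + 0\right)^{2} = 155^{2} = 24025$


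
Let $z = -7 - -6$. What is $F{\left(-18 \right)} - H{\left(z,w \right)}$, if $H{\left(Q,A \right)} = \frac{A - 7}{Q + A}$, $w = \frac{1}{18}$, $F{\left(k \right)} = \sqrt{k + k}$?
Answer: $- \frac{125}{17} + 6 i \approx -7.3529 + 6.0 i$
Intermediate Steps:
$F{\left(k \right)} = \sqrt{2} \sqrt{k}$ ($F{\left(k \right)} = \sqrt{2 k} = \sqrt{2} \sqrt{k}$)
$z = -1$ ($z = -7 + 6 = -1$)
$w = \frac{1}{18} \approx 0.055556$
$H{\left(Q,A \right)} = \frac{-7 + A}{A + Q}$ ($H{\left(Q,A \right)} = \frac{A - 7}{A + Q} = \frac{-7 + A}{A + Q}$)
$F{\left(-18 \right)} - H{\left(z,w \right)} = \sqrt{2} \sqrt{-18} - \frac{-7 + \frac{1}{18}}{\frac{1}{18} - 1} = \sqrt{2} \cdot 3 i \sqrt{2} - \frac{1}{- \frac{17}{18}} \left(- \frac{125}{18}\right) = 6 i - \left(- \frac{18}{17}\right) \left(- \frac{125}{18}\right) = 6 i - \frac{125}{17} = - \frac{125}{17} + 6 i$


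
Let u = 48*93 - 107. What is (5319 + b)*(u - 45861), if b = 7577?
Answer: -535235584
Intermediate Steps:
u = 4357 (u = 4464 - 107 = 4357)
(5319 + b)*(u - 45861) = (5319 + 7577)*(4357 - 45861) = 12896*(-41504) = -535235584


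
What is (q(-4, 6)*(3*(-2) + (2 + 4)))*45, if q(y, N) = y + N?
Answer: 0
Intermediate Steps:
q(y, N) = N + y
(q(-4, 6)*(3*(-2) + (2 + 4)))*45 = ((6 - 4)*(3*(-2) + (2 + 4)))*45 = (2*(-6 + 6))*45 = (2*0)*45 = 0*45 = 0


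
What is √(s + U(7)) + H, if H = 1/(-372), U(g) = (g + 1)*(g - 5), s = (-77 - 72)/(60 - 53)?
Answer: -1/372 + I*√259/7 ≈ -0.0026882 + 2.2991*I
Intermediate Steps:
s = -149/7 ≈ -21.286
U(g) = (1 + g)*(-5 + g)
H = -1/372 ≈ -0.0026882
√(s + U(7)) + H = √(-149/7 + (-5 + 7² - 4*7)) - 1/372 = √(-149/7 + (-5 + 49 - 28)) - 1/372 = √(-149/7 + 16) - 1/372 = √(-37/7) - 1/372 = I*√259/7 - 1/372 = -1/372 + I*√259/7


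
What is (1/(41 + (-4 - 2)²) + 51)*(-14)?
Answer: -7856/11 ≈ -714.18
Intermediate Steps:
(1/(41 + (-4 - 2)²) + 51)*(-14) = (1/(41 + (-6)²) + 51)*(-14) = (1/(41 + 36) + 51)*(-14) = (1/77 + 51)*(-14) = (3928/77)*(-14) = -7856/11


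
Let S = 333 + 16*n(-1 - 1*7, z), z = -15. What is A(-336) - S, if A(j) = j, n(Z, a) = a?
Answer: -429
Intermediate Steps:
S = 93 (S = 333 + 16*(-15) = 333 - 240 = 93)
A(-336) - S = -336 - 1*93 = -336 - 93 = -429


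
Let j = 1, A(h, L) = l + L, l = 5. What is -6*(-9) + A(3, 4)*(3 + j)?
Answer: 90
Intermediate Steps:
A(h, L) = 5 + L
-6*(-9) + A(3, 4)*(3 + j) = -6*(-9) + (5 + 4)*(3 + 1) = 54 + 9*4 = 54 + 36 = 90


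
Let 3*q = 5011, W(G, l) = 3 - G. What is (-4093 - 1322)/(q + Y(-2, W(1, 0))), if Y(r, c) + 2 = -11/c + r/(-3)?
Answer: -3610/1109 ≈ -3.2552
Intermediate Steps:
q = 5011/3 (q = (1/3)*5011 = 5011/3 ≈ 1670.3)
Y(r, c) = -2 - 11/c - r/3 (Y(r, c) = -2 + (-11/c + r/(-3)) = -2 + (-11/c + r*(-1/3)) = -2 + (-11/c - r/3) = -2 - 11/c - r/3)
(-4093 - 1322)/(q + Y(-2, W(1, 0))) = (-4093 - 1322)/(5011/3 + (-2 - 11/(3 - 1*1) - 1/3*(-2))) = -5415/(5011/3 + (-2 - 11/(3 - 1) + 2/3)) = -5415/(5011/3 + (-2 - 11/2 + 2/3)) = -5415/(5011/3 - 41/6) = -5415/3327/2 = -5415*2/3327 = -3610/1109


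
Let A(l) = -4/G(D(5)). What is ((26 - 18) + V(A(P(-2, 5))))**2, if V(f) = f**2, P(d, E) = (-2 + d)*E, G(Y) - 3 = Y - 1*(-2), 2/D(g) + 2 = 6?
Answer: 1065024/14641 ≈ 72.743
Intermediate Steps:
D(g) = 1/2 (D(g) = 2/(-2 + 6) = 2/4 = 2*(1/4) = 1/2)
G(Y) = 5 + Y (G(Y) = 3 + (Y - 1*(-2)) = 3 + (Y + 2) = 3 + (2 + Y) = 5 + Y)
P(d, E) = E*(-2 + d)
A(l) = -8/11 (A(l) = -4/(5 + 1/2) = -4/11/2 = -4*2/11 = -8/11)
((26 - 18) + V(A(P(-2, 5))))**2 = ((26 - 18) + (-8/11)**2)**2 = (8 + 64/121)**2 = (1032/121)**2 = 1065024/14641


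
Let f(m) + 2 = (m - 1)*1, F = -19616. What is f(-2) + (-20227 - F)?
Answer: -616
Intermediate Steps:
f(m) = -3 + m (f(m) = -2 + (m - 1)*1 = -2 + (-1 + m)*1 = -2 + (-1 + m) = -3 + m)
f(-2) + (-20227 - F) = (-3 - 2) + (-20227 - 1*(-19616)) = -5 + (-20227 + 19616) = -5 - 611 = -616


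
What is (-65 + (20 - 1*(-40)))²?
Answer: 25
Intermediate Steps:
(-65 + (20 - 1*(-40)))² = (-65 + (20 + 40))² = (-65 + 60)² = (-5)² = 25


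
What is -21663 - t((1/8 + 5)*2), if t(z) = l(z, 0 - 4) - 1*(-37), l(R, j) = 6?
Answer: -21706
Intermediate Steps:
t(z) = 43 (t(z) = 6 - 1*(-37) = 6 + 37 = 43)
-21663 - t((1/8 + 5)*2) = -21663 - 1*43 = -21663 - 43 = -21706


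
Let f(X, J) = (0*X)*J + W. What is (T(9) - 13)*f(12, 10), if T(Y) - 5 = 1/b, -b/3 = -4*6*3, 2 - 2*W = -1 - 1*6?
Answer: -1727/48 ≈ -35.979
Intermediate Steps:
W = 9/2 (W = 1 - (-1 - 1*6)/2 = 1 - (-1 - 6)/2 = 1 - 1/2*(-7) = 1 + 7/2 = 9/2 ≈ 4.5000)
f(X, J) = 9/2 (f(X, J) = (0*X)*J + 9/2 = 0*J + 9/2 = 0 + 9/2 = 9/2)
b = 216 (b = -3*(-4*6)*3 = -(-72)*3 = -3*(-72) = 216)
T(Y) = 1081/216 (T(Y) = 5 + 1/216 = 1081/216)
(T(9) - 13)*f(12, 10) = (1081/216 - 13)*(9/2) = -1727/216*9/2 = -1727/48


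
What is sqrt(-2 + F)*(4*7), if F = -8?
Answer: 28*I*sqrt(10) ≈ 88.544*I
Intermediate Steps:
sqrt(-2 + F)*(4*7) = sqrt(-2 - 8)*(4*7) = sqrt(-10)*28 = (I*sqrt(10))*28 = 28*I*sqrt(10)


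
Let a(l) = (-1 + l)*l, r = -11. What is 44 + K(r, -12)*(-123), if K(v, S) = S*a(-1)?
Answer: 2996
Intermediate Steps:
a(l) = l*(-1 + l)
K(v, S) = 2*S (K(v, S) = S*(-(-1 - 1)) = S*(-1*(-2)) = S*2 = 2*S)
44 + K(r, -12)*(-123) = 44 + (2*(-12))*(-123) = 44 - 24*(-123) = 44 + 2952 = 2996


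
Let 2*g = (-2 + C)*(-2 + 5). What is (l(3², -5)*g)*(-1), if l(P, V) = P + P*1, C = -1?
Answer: 81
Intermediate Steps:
g = -9/2 (g = ((-2 - 1)*(-2 + 5))/2 = (-3*3)/2 = (½)*(-9) = -9/2 ≈ -4.5000)
l(P, V) = 2*P (l(P, V) = P + P = 2*P)
(l(3², -5)*g)*(-1) = ((2*3²)*(-9/2))*(-1) = ((2*9)*(-9/2))*(-1) = (18*(-9/2))*(-1) = -81*(-1) = 81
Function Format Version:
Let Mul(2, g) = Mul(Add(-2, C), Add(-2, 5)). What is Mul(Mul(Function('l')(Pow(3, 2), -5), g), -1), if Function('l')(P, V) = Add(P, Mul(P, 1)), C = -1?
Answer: 81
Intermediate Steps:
g = Rational(-9, 2) (g = Mul(Rational(1, 2), Mul(Add(-2, -1), Add(-2, 5))) = Mul(Rational(1, 2), Mul(-3, 3)) = Mul(Rational(1, 2), -9) = Rational(-9, 2) ≈ -4.5000)
Function('l')(P, V) = Mul(2, P) (Function('l')(P, V) = Add(P, P) = Mul(2, P))
Mul(Mul(Function('l')(Pow(3, 2), -5), g), -1) = Mul(Mul(Mul(2, Pow(3, 2)), Rational(-9, 2)), -1) = Mul(Mul(Mul(2, 9), Rational(-9, 2)), -1) = Mul(Mul(18, Rational(-9, 2)), -1) = Mul(-81, -1) = 81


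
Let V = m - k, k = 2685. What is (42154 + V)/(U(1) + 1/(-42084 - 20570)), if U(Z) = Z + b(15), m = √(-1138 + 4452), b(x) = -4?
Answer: -2472890726/187963 - 62654*√3314/187963 ≈ -13175.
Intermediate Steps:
m = √3314 ≈ 57.567
U(Z) = -4 + Z (U(Z) = Z - 4 = -4 + Z)
V = -2685 + √3314 (V = √3314 - 1*2685 = √3314 - 2685 = -2685 + √3314 ≈ -2627.4)
(42154 + V)/(U(1) + 1/(-42084 - 20570)) = (42154 + (-2685 + √3314))/((-4 + 1) + 1/(-42084 - 20570)) = (39469 + √3314)/(-3 + 1/(-62654)) = (39469 + √3314)/(-3 - 1/62654) = (39469 + √3314)/(-187963/62654) = (39469 + √3314)*(-62654/187963) = -2472890726/187963 - 62654*√3314/187963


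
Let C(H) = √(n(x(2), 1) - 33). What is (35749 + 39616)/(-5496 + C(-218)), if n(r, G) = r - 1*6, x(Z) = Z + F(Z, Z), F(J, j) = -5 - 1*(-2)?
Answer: -51775755/3775757 - 75365*I*√10/15103028 ≈ -13.713 - 0.01578*I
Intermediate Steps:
F(J, j) = -3 (F(J, j) = -5 + 2 = -3)
x(Z) = -3 + Z (x(Z) = Z - 3 = -3 + Z)
n(r, G) = -6 + r (n(r, G) = r - 6 = -6 + r)
C(H) = 2*I*√10 (C(H) = √((-6 + (-3 + 2)) - 33) = √((-6 - 1) - 33) = √(-7 - 33) = √(-40) = 2*I*√10)
(35749 + 39616)/(-5496 + C(-218)) = (35749 + 39616)/(-5496 + 2*I*√10) = 75365/(-5496 + 2*I*√10)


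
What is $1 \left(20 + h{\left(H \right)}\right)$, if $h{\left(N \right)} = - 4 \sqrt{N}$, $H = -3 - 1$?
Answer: $20 - 8 i \approx 20.0 - 8.0 i$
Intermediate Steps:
$H = -4$ ($H = -3 - 1 = -4$)
$1 \left(20 + h{\left(H \right)}\right) = 1 \left(20 - 4 \sqrt{-4}\right) = 1 \left(20 - 4 \cdot 2 i\right) = 1 \left(20 - 8 i\right) = 20 - 8 i$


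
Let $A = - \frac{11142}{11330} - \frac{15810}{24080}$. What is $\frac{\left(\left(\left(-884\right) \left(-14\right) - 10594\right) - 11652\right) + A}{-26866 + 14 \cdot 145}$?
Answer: $\frac{134662199733}{338795823520} \approx 0.39747$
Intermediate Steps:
$A = - \frac{22371333}{13641320}$ ($A = \left(-11142\right) \frac{1}{11330} - \frac{1581}{2408} = - \frac{5571}{5665} - \frac{1581}{2408} = - \frac{22371333}{13641320} \approx -1.64$)
$\frac{\left(\left(\left(-884\right) \left(-14\right) - 10594\right) - 11652\right) + A}{-26866 + 14 \cdot 145} = \frac{\left(\left(\left(-884\right) \left(-14\right) - 10594\right) - 11652\right) - \frac{22371333}{13641320}}{-26866 + 14 \cdot 145} = \frac{\left(\left(12376 - 10594\right) - 11652\right) - \frac{22371333}{13641320}}{-26866 + 2030} = \frac{\left(1782 - 11652\right) - \frac{22371333}{13641320}}{-24836} = \left(-9870 - \frac{22371333}{13641320}\right) \left(- \frac{1}{24836}\right) = \left(- \frac{134662199733}{13641320}\right) \left(- \frac{1}{24836}\right) = \frac{134662199733}{338795823520}$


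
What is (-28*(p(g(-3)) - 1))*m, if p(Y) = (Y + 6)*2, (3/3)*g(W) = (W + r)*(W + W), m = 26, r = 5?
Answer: 9464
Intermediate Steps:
g(W) = 2*W*(5 + W) (g(W) = (W + 5)*(W + W) = (5 + W)*(2*W) = 2*W*(5 + W))
p(Y) = 12 + 2*Y (p(Y) = (6 + Y)*2 = 12 + 2*Y)
(-28*(p(g(-3)) - 1))*m = -28*((12 + 2*(2*(-3)*(5 - 3))) - 1)*26 = -28*((12 + 2*(2*(-3)*2)) - 1)*26 = -28*((12 + 2*(-12)) - 1)*26 = -28*((12 - 24) - 1)*26 = -28*(-12 - 1)*26 = -28*(-13)*26 = 364*26 = 9464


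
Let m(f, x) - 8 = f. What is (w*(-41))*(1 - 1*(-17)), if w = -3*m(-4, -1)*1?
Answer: 8856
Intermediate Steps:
m(f, x) = 8 + f
w = -12 (w = -3*(8 - 4)*1 = -3*4*1 = -12*1 = -12)
(w*(-41))*(1 - 1*(-17)) = (-12*(-41))*(1 - 1*(-17)) = 492*(1 + 17) = 492*18 = 8856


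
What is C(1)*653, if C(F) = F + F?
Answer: 1306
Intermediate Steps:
C(F) = 2*F
C(1)*653 = (2*1)*653 = 2*653 = 1306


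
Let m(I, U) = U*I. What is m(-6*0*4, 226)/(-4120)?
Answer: 0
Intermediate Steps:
m(I, U) = I*U
m(-6*0*4, 226)/(-4120) = ((-6*0*4)*226)/(-4120) = ((0*4)*226)*(-1/4120) = (0*226)*(-1/4120) = 0*(-1/4120) = 0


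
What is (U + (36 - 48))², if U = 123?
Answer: 12321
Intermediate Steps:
(U + (36 - 48))² = (123 + (36 - 48))² = (123 - 12)² = 111² = 12321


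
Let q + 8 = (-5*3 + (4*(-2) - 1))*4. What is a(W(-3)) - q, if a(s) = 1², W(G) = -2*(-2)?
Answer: 105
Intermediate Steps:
W(G) = 4
a(s) = 1
q = -104 (q = -8 + (-5*3 + (4*(-2) - 1))*4 = -8 + (-15 + (-8 - 1))*4 = -8 + (-15 - 9)*4 = -8 - 24*4 = -8 - 96 = -104)
a(W(-3)) - q = 1 - 1*(-104) = 1 + 104 = 105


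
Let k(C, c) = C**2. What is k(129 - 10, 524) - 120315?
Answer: -106154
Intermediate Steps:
k(129 - 10, 524) - 120315 = (129 - 10)**2 - 120315 = 119**2 - 120315 = 14161 - 120315 = -106154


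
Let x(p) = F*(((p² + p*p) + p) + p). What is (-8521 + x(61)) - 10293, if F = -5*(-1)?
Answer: 19006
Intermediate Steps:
F = 5
x(p) = 10*p + 10*p² (x(p) = 5*(((p² + p*p) + p) + p) = 5*(((p² + p²) + p) + p) = 5*((2*p² + p) + p) = 5*((p + 2*p²) + p) = 5*(2*p + 2*p²) = 10*p + 10*p²)
(-8521 + x(61)) - 10293 = (-8521 + 10*61*(1 + 61)) - 10293 = (-8521 + 10*61*62) - 10293 = (-8521 + 37820) - 10293 = 29299 - 10293 = 19006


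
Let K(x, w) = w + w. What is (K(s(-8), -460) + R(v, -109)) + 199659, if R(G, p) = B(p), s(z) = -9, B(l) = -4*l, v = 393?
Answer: 199175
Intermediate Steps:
K(x, w) = 2*w
R(G, p) = -4*p
(K(s(-8), -460) + R(v, -109)) + 199659 = (2*(-460) - 4*(-109)) + 199659 = (-920 + 436) + 199659 = -484 + 199659 = 199175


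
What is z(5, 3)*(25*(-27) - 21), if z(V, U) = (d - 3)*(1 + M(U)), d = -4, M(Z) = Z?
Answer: 19488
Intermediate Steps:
z(V, U) = -7 - 7*U (z(V, U) = (-4 - 3)*(1 + U) = -7*(1 + U) = -7 - 7*U)
z(5, 3)*(25*(-27) - 21) = (-7 - 7*3)*(25*(-27) - 21) = (-7 - 21)*(-675 - 21) = -28*(-696) = 19488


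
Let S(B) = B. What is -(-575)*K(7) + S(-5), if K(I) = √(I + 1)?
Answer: -5 + 1150*√2 ≈ 1621.3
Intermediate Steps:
K(I) = √(1 + I)
-(-575)*K(7) + S(-5) = -(-575)*√(1 + 7) - 5 = -(-575)*√8 - 5 = -(-575)*2*√2 - 5 = -(-1150)*√2 - 5 = 1150*√2 - 5 = -5 + 1150*√2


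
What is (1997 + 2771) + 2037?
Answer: 6805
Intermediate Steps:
(1997 + 2771) + 2037 = 4768 + 2037 = 6805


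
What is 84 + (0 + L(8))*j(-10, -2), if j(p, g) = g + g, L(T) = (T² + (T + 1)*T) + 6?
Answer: -484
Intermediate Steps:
L(T) = 6 + T² + T*(1 + T) (L(T) = (T² + (1 + T)*T) + 6 = (T² + T*(1 + T)) + 6 = 6 + T² + T*(1 + T))
j(p, g) = 2*g
84 + (0 + L(8))*j(-10, -2) = 84 + (0 + (6 + 8 + 2*8²))*(2*(-2)) = 84 + (0 + (6 + 8 + 2*64))*(-4) = 84 + (0 + (6 + 8 + 128))*(-4) = 84 + (0 + 142)*(-4) = 84 + 142*(-4) = 84 - 568 = -484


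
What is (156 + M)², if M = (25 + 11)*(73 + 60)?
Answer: 24443136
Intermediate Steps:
M = 4788 (M = 36*133 = 4788)
(156 + M)² = (156 + 4788)² = 4944² = 24443136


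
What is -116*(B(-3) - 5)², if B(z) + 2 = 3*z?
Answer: -29696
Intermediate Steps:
B(z) = -2 + 3*z
-116*(B(-3) - 5)² = -116*((-2 + 3*(-3)) - 5)² = -116*((-2 - 9) - 5)² = -116*(-11 - 5)² = -116*(-16)² = -116*256 = -29696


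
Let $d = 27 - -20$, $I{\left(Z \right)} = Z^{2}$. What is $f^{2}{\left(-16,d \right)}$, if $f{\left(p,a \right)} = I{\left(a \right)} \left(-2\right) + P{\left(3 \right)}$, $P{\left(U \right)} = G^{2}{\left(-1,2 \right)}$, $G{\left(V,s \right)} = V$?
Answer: $19509889$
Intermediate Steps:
$P{\left(U \right)} = 1$ ($P{\left(U \right)} = \left(-1\right)^{2} = 1$)
$d = 47$ ($d = 27 + 20 = 47$)
$f{\left(p,a \right)} = 1 - 2 a^{2}$ ($f{\left(p,a \right)} = a^{2} \left(-2\right) + 1 = - 2 a^{2} + 1 = 1 - 2 a^{2}$)
$f^{2}{\left(-16,d \right)} = \left(1 - 2 \cdot 47^{2}\right)^{2} = \left(1 - 4418\right)^{2} = \left(-4417\right)^{2} = 19509889$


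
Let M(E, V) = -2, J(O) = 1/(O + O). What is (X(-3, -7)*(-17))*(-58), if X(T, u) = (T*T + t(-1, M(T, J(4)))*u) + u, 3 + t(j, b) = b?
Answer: 36482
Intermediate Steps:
J(O) = 1/(2*O)
t(j, b) = -3 + b
X(T, u) = T² - 4*u (X(T, u) = (T*T + (-3 - 2)*u) + u = (T² - 5*u) + u = T² - 4*u)
(X(-3, -7)*(-17))*(-58) = (((-3)² - 4*(-7))*(-17))*(-58) = ((9 + 28)*(-17))*(-58) = (37*(-17))*(-58) = -629*(-58) = 36482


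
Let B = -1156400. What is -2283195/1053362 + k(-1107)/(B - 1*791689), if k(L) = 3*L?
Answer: -1481456283051/684014308406 ≈ -2.1658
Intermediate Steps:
-2283195/1053362 + k(-1107)/(B - 1*791689) = -2283195/1053362 + (3*(-1107))/(-1156400 - 1*791689) = -2283195*1/1053362 - 3321/(-1156400 - 791689) = -2283195/1053362 - 3321/(-1948089) = -2283195/1053362 - 3321*(-1/1948089) = -2283195/1053362 + 1107/649363 = -1481456283051/684014308406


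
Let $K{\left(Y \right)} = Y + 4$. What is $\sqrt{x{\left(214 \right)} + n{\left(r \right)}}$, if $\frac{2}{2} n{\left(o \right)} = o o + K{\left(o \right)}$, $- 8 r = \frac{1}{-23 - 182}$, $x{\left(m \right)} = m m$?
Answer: $\frac{\sqrt{123183681641}}{1640} \approx 214.01$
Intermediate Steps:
$K{\left(Y \right)} = 4 + Y$
$x{\left(m \right)} = m^{2}$
$r = \frac{1}{1640}$ ($r = - \frac{1}{8 \left(-23 - 182\right)} = - \frac{1}{8 \left(-205\right)} = \left(- \frac{1}{8}\right) \left(- \frac{1}{205}\right) = \frac{1}{1640} \approx 0.00060976$)
$n{\left(o \right)} = 4 + o + o^{2}$ ($n{\left(o \right)} = o o + \left(4 + o\right) = o^{2} + \left(4 + o\right) = 4 + o + o^{2}$)
$\sqrt{x{\left(214 \right)} + n{\left(r \right)}} = \sqrt{214^{2} + \left(4 + \frac{1}{1640} + \left(\frac{1}{1640}\right)^{2}\right)} = \sqrt{45796 + \left(4 + \frac{1}{1640} + \frac{1}{2689600}\right)} = \sqrt{45796 + \frac{10760041}{2689600}} = \sqrt{\frac{123183681641}{2689600}} = \frac{\sqrt{123183681641}}{1640}$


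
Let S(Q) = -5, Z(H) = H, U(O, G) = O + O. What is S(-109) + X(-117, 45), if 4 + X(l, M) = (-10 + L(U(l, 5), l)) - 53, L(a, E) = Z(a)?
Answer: -306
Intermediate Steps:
U(O, G) = 2*O
L(a, E) = a
X(l, M) = -67 + 2*l (X(l, M) = -4 + ((-10 + 2*l) - 53) = -4 + (-63 + 2*l) = -67 + 2*l)
S(-109) + X(-117, 45) = -5 + (-67 + 2*(-117)) = -5 + (-67 - 234) = -5 - 301 = -306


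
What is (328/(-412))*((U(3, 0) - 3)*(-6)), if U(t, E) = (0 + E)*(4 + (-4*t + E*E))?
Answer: -1476/103 ≈ -14.330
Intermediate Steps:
U(t, E) = E*(4 + E² - 4*t) (U(t, E) = E*(4 + (-4*t + E²)) = E*(4 + (E² - 4*t)) = E*(4 + E² - 4*t))
(328/(-412))*((U(3, 0) - 3)*(-6)) = (328/(-412))*((0*(4 + 0² - 4*3) - 3)*(-6)) = (328*(-1/412))*((0*(4 + 0 - 12) - 3)*(-6)) = -82*(0*(-8) - 3)*(-6)/103 = -82*(0 - 3)*(-6)/103 = -(-246)*(-6)/103 = -82/103*18 = -1476/103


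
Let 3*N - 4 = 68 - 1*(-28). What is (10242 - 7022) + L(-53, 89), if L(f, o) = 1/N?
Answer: 322003/100 ≈ 3220.0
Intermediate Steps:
N = 100/3 (N = 4/3 + (68 - 1*(-28))/3 = 4/3 + (68 + 28)/3 = 4/3 + (⅓)*96 = 4/3 + 32 = 100/3 ≈ 33.333)
L(f, o) = 3/100 (L(f, o) = 1/(100/3) = 3/100)
(10242 - 7022) + L(-53, 89) = (10242 - 7022) + 3/100 = 3220 + 3/100 = 322003/100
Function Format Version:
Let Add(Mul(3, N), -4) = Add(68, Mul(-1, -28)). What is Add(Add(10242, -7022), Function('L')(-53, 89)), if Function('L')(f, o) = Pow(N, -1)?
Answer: Rational(322003, 100) ≈ 3220.0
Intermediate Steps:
N = Rational(100, 3) (N = Add(Rational(4, 3), Mul(Rational(1, 3), Add(68, Mul(-1, -28)))) = Add(Rational(4, 3), Mul(Rational(1, 3), Add(68, 28))) = Add(Rational(4, 3), Mul(Rational(1, 3), 96)) = Add(Rational(4, 3), 32) = Rational(100, 3) ≈ 33.333)
Function('L')(f, o) = Rational(3, 100) (Function('L')(f, o) = Pow(Rational(100, 3), -1) = Rational(3, 100))
Add(Add(10242, -7022), Function('L')(-53, 89)) = Add(Add(10242, -7022), Rational(3, 100)) = Add(3220, Rational(3, 100)) = Rational(322003, 100)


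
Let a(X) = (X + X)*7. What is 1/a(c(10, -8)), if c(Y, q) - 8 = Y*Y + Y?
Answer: 1/1652 ≈ 0.00060533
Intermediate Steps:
c(Y, q) = 8 + Y + Y**2 (c(Y, q) = 8 + (Y*Y + Y) = 8 + (Y**2 + Y) = 8 + (Y + Y**2) = 8 + Y + Y**2)
a(X) = 14*X (a(X) = (2*X)*7 = 14*X)
1/a(c(10, -8)) = 1/(14*(8 + 10 + 10**2)) = 1/(14*(8 + 10 + 100)) = 1/(14*118) = 1/1652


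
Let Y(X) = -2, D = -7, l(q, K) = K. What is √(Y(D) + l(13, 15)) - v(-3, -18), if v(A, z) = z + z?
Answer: 36 + √13 ≈ 39.606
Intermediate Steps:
v(A, z) = 2*z
√(Y(D) + l(13, 15)) - v(-3, -18) = √(-2 + 15) - 2*(-18) = √13 - 1*(-36) = √13 + 36 = 36 + √13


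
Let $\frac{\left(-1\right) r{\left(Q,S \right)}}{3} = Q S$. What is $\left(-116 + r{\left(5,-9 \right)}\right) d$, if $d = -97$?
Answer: $-1843$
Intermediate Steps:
$r{\left(Q,S \right)} = - 3 Q S$
$\left(-116 + r{\left(5,-9 \right)}\right) d = \left(-116 - 15 \left(-9\right)\right) \left(-97\right) = \left(-116 + 135\right) \left(-97\right) = 19 \left(-97\right) = -1843$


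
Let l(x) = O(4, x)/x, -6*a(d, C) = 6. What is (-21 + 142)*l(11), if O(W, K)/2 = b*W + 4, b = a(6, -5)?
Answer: 0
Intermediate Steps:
a(d, C) = -1 (a(d, C) = -⅙*6 = -1)
b = -1
O(W, K) = 8 - 2*W (O(W, K) = 2*(-W + 4) = 2*(4 - W) = 8 - 2*W)
l(x) = 0 (l(x) = (8 - 2*4)/x = (8 - 8)/x = 0/x = 0)
(-21 + 142)*l(11) = (-21 + 142)*0 = 121*0 = 0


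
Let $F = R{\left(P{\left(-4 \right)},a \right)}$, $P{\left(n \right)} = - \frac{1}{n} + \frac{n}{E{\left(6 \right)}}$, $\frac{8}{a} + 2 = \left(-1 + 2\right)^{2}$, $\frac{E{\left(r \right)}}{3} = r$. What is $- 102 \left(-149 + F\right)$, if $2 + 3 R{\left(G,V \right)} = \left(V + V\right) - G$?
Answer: $\frac{284597}{18} \approx 15811.0$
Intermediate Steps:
$E{\left(r \right)} = 3 r$
$a = -8$ ($a = \frac{8}{-2 + \left(-1 + 2\right)^{2}} = \frac{8}{-2 + 1^{2}} = \frac{8}{-2 + 1} = \frac{8}{-1} = 8 \left(-1\right) = -8$)
$P{\left(n \right)} = - \frac{1}{n} + \frac{n}{18}$ ($P{\left(n \right)} = - \frac{1}{n} + \frac{n}{3 \cdot 6} = - \frac{1}{n} + \frac{n}{18}$)
$R{\left(G,V \right)} = - \frac{2}{3} - \frac{G}{3} + \frac{2 V}{3}$ ($R{\left(G,V \right)} = - \frac{2}{3} + \frac{\left(V + V\right) - G}{3} = - \frac{2}{3} + \frac{2 V - G}{3} = - \frac{2}{3} + \frac{- G + 2 V}{3} = - \frac{2}{3} - \left(- \frac{2 V}{3} + \frac{G}{3}\right) = - \frac{2}{3} - \frac{G}{3} + \frac{2 V}{3}$)
$F = - \frac{649}{108}$ ($F = - \frac{2}{3} - \frac{- \frac{1}{-4} + \frac{1}{18} \left(-4\right)}{3} + \frac{2}{3} \left(-8\right) = - \frac{2}{3} - \frac{\left(-1\right) \left(- \frac{1}{4}\right) - \frac{2}{9}}{3} - \frac{16}{3} = - \frac{2}{3} - \frac{\frac{1}{4} - \frac{2}{9}}{3} - \frac{16}{3} = - \frac{2}{3} - \frac{1}{108} - \frac{16}{3} = - \frac{649}{108} \approx -6.0093$)
$- 102 \left(-149 + F\right) = - 102 \left(-149 - \frac{649}{108}\right) = \left(-102\right) \left(- \frac{16741}{108}\right) = \frac{284597}{18}$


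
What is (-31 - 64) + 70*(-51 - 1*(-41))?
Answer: -795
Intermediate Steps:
(-31 - 64) + 70*(-51 - 1*(-41)) = -95 + 70*(-51 + 41) = -95 + 70*(-10) = -95 - 700 = -795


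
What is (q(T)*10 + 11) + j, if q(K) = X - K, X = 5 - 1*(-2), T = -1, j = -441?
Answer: -350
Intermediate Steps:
X = 7 (X = 5 + 2 = 7)
q(K) = 7 - K
(q(T)*10 + 11) + j = ((7 - 1*(-1))*10 + 11) - 441 = ((7 + 1)*10 + 11) - 441 = (8*10 + 11) - 441 = (80 + 11) - 441 = 91 - 441 = -350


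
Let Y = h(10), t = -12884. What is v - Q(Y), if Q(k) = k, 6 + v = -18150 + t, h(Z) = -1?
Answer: -31039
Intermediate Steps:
v = -31040 (v = -6 + (-18150 - 12884) = -6 - 31034 = -31040)
Y = -1
v - Q(Y) = -31040 - 1*(-1) = -31040 + 1 = -31039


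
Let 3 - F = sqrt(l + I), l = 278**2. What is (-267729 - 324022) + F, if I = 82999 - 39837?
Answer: -591748 - sqrt(120446) ≈ -5.9210e+5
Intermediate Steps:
I = 43162
l = 77284
F = 3 - sqrt(120446) (F = 3 - sqrt(77284 + 43162) = 3 - sqrt(120446) ≈ -344.05)
(-267729 - 324022) + F = (-267729 - 324022) + (3 - sqrt(120446)) = -591751 + (3 - sqrt(120446)) = -591748 - sqrt(120446)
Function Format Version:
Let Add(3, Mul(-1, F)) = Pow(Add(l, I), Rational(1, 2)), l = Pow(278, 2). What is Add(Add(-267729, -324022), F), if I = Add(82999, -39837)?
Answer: Add(-591748, Mul(-1, Pow(120446, Rational(1, 2)))) ≈ -5.9210e+5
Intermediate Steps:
I = 43162
l = 77284
F = Add(3, Mul(-1, Pow(120446, Rational(1, 2)))) (F = Add(3, Mul(-1, Pow(Add(77284, 43162), Rational(1, 2)))) = Add(3, Mul(-1, Pow(120446, Rational(1, 2)))) ≈ -344.05)
Add(Add(-267729, -324022), F) = Add(Add(-267729, -324022), Add(3, Mul(-1, Pow(120446, Rational(1, 2))))) = Add(-591751, Add(3, Mul(-1, Pow(120446, Rational(1, 2))))) = Add(-591748, Mul(-1, Pow(120446, Rational(1, 2))))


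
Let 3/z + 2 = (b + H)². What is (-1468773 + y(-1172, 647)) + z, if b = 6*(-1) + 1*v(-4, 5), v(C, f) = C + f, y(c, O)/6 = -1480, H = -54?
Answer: -5140754784/3479 ≈ -1.4777e+6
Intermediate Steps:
y(c, O) = -8880 (y(c, O) = 6*(-1480) = -8880)
b = -5 (b = 6*(-1) + 1*(-4 + 5) = -6 + 1*1 = -6 + 1 = -5)
z = 3/3479 (z = 3/(-2 + (-5 - 54)²) = 3/(-2 + (-59)²) = 3/(-2 + 3481) = 3/3479 ≈ 0.00086232)
(-1468773 + y(-1172, 647)) + z = (-1468773 - 8880) + 3/3479 = -1477653 + 3/3479 = -5140754784/3479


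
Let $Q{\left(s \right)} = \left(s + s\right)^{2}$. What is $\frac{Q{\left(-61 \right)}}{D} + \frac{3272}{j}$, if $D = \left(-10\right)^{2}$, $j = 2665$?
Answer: $\frac{1999653}{13325} \approx 150.07$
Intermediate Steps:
$D = 100$
$Q{\left(s \right)} = 4 s^{2}$ ($Q{\left(s \right)} = \left(2 s\right)^{2} = 4 s^{2}$)
$\frac{Q{\left(-61 \right)}}{D} + \frac{3272}{j} = \frac{4 \left(-61\right)^{2}}{100} + \frac{3272}{2665} = 4 \cdot 3721 \cdot \frac{1}{100} + 3272 \cdot \frac{1}{2665} = 14884 \cdot \frac{1}{100} + \frac{3272}{2665} = \frac{3721}{25} + \frac{3272}{2665} = \frac{1999653}{13325}$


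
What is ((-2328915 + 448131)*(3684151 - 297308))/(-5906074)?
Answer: 3184960062456/2953037 ≈ 1.0785e+6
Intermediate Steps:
((-2328915 + 448131)*(3684151 - 297308))/(-5906074) = -1880784*3386843*(-1/5906074) = -6369920124912*(-1/5906074) = 3184960062456/2953037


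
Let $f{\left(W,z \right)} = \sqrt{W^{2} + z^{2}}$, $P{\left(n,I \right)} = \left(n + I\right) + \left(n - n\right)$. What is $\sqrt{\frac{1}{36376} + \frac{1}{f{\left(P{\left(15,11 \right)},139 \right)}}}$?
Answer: $\frac{\sqrt{3636508801846 + 6615074469968 \sqrt{19997}}}{363705436} \approx 0.084256$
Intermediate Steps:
$P{\left(n,I \right)} = I + n$ ($P{\left(n,I \right)} = \left(I + n\right) + 0 = I + n$)
$\sqrt{\frac{1}{36376} + \frac{1}{f{\left(P{\left(15,11 \right)},139 \right)}}} = \sqrt{\frac{1}{36376} + \frac{1}{\sqrt{\left(11 + 15\right)^{2} + 139^{2}}}} = \sqrt{\frac{1}{36376} + \frac{1}{\sqrt{26^{2} + 19321}}} = \sqrt{\frac{1}{36376} + \frac{1}{\sqrt{676 + 19321}}} = \sqrt{\frac{1}{36376} + \frac{1}{\sqrt{19997}}} = \sqrt{\frac{1}{36376} + \frac{\sqrt{19997}}{19997}}$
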